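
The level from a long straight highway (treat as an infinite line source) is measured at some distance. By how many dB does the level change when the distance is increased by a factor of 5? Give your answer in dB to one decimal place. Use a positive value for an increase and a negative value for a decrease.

With cylindrical spreading the level changes by −10·log₁₀(r₂/r₁).
ΔL = −10·log₁₀(5) = -6.99 dB.

-7.0 dB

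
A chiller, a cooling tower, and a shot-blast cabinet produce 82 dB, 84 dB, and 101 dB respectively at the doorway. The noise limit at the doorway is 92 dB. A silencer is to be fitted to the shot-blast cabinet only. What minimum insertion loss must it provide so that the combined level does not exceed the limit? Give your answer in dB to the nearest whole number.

The untreated sources together contribute 10^(82/10) + 10^(84/10) = 4.097e+08, i.e. 86.12 dB.
To meet 92 dB overall, the treated shot-blast cabinet may contribute at most 10^(92/10) − 4.097e+08 = 1.175e+09, i.e. 90.70 dB.
So the shot-blast cabinet must be reduced from 101 to 90.70 dB: IL = 10.30 dB.

10 dB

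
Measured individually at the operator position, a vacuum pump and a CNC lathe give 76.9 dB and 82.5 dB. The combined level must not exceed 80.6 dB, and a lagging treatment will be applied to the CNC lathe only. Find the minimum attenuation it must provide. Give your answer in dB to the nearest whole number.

The untreated sources together contribute 10^(76.9/10) = 4.898e+07, i.e. 76.90 dB.
The limit corresponds to 10^(80.6/10) = 1.148e+08; subtracting the fixed part leaves 6.584e+07 for the CNC lathe, i.e. 78.18 dB.
So the CNC lathe must be reduced from 82.5 to 78.18 dB: IL = 4.32 dB.

4 dB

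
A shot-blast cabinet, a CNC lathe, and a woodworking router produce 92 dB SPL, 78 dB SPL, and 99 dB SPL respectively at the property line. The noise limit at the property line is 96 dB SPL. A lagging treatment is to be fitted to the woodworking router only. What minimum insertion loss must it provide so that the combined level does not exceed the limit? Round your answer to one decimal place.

The untreated sources together contribute 10^(92/10) + 10^(78/10) = 1.648e+09, i.e. 92.17 dB SPL.
To meet 96 dB SPL overall, the treated woodworking router may contribute at most 10^(96/10) − 1.648e+09 = 2.333e+09, i.e. 93.68 dB SPL.
Required insertion loss = 99 − 93.68 = 5.32 dB.

5.3 dB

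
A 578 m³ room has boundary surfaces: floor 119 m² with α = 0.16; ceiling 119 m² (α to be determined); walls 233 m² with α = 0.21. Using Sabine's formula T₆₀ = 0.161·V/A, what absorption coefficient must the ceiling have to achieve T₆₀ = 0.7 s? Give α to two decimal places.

A = 0.161·V/T₆₀ = 0.161·578/0.7 = 132.94 m² sabins.
Absorption from the other surfaces = 119·0.16 + 233·0.21 = 67.97 m², so the ceiling must supply 64.97 m² over 119 m².
α = 64.97/119 = 0.546.

0.55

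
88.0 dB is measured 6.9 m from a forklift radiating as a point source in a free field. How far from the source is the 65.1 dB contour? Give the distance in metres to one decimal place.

96.3 m

For a point source L₁ − L₂ = 20·log₁₀(r₂/r₁), so r₂ = r₁·10^((L₁−L₂)/20).
r₂ = 6.9·10^((88.0−65.1)/20) = 6.9·10^(22.9/20) = 96.35 m.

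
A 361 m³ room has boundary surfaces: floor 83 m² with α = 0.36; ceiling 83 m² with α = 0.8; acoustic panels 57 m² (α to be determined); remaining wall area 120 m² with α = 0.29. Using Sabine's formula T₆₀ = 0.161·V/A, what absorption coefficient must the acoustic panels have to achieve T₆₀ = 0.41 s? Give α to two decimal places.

Required total absorption A = 0.161·361/0.41 = 141.76 m².
Absorption from the other surfaces = 83·0.36 + 83·0.8 + 120·0.29 = 131.08 m², so the acoustic panels must supply 10.68 m² over 57 m².
α = 10.68/57 = 0.187.

0.19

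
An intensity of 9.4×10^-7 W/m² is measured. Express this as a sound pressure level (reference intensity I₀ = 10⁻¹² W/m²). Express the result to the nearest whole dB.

60 dB

Dividing by I₀ shifts the exponent by 12: I/I₀ = 9.4×10^5.
L = 10·(0.9731 + 5) = 59.73 dB.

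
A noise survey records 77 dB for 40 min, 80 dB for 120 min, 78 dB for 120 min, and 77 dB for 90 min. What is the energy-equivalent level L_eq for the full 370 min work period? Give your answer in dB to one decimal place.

78.5 dB

The energy average is taken in the linear domain: L_eq = 10·log₁₀[(Σ tᵢ·10^(Lᵢ/10))/T], T = 370 min.
Σ tᵢ·10^(Lᵢ/10) = 40·10^(77/10) + 120·10^(80/10) + 120·10^(78/10) + 90·10^(77/10) = 2.609e+10.
L_eq = 10·log₁₀(2.609e+10/370) = 78.48 dB.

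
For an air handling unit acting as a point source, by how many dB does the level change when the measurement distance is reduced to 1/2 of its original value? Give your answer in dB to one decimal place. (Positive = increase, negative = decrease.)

+6.0 dB

With spherical spreading the level changes by −20·log₁₀(r₂/r₁).
ΔL = −20·log₁₀(0.5) = +6.02 dB.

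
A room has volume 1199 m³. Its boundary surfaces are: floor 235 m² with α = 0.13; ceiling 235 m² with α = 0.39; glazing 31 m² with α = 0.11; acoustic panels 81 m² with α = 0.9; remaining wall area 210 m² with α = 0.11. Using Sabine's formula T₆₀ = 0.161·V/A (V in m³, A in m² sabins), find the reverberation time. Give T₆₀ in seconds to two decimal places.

0.87 s

A = Σ Sᵢαᵢ = 235·0.13 + 235·0.39 + 31·0.11 + 81·0.9 + 210·0.11 = 221.61 m².
T₆₀ = 0.161·V/A = 0.161·1199/221.61 = 0.871 s.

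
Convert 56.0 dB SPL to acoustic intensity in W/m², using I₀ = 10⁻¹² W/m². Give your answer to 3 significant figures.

I = I₀·10^(L/10) = 10⁻¹² × 10^(56.0/10) = 10^(-6.400).

3.98e-07 W/m²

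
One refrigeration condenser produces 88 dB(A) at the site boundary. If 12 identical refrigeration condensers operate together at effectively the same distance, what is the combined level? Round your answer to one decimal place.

98.8 dB(A)

L_total = L₁ + 10·log₁₀ N for N identical incoherent sources.
L_total = 88 + 10·log₁₀(12) = 88 + 10.792 = 98.79 dB(A).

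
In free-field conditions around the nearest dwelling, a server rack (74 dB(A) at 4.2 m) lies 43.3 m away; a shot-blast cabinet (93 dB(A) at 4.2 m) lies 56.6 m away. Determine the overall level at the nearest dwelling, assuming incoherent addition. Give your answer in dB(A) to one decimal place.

70.5 dB(A)

Propagate each source to the receiver with L = L_ref − 20·log₁₀(r/r_ref), then add intensities.
server rack: 74 − 20·log₁₀(43.3/4.2) = 74 − 20.26 = 53.74 dB(A).
shot-blast cabinet: 93 − 20·log₁₀(56.6/4.2) = 93 − 22.59 = 70.41 dB(A).
Σ 10^(L/10) = 1.122e+07 → L_total = 10·log₁₀(1.122e+07) = 70.50 dB(A).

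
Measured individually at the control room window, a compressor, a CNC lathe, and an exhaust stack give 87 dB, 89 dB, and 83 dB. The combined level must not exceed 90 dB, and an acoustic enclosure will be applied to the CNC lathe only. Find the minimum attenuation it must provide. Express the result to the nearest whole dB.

The untreated sources together contribute 10^(87/10) + 10^(83/10) = 7.007e+08, i.e. 88.46 dB.
To meet 90 dB overall, the treated CNC lathe may contribute at most 10^(90/10) − 7.007e+08 = 2.993e+08, i.e. 84.76 dB.
Required insertion loss = 89 − 84.76 = 4.24 dB.

4 dB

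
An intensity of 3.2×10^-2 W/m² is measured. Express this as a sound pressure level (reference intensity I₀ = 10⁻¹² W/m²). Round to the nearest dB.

105 dB

Dividing by I₀ shifts the exponent by 12: I/I₀ = 3.2×10^10.
L = 10·(0.5051 + 10) = 105.05 dB.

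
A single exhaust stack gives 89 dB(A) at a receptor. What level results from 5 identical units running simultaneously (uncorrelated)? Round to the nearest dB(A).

96 dB(A)

With 5 equal, uncorrelated contributions the intensity is 5× that of one unit, giving a rise of 10·log₁₀ 5.
L_total = 89 + 10·log₁₀(5) = 89 + 6.990 = 95.99 dB(A).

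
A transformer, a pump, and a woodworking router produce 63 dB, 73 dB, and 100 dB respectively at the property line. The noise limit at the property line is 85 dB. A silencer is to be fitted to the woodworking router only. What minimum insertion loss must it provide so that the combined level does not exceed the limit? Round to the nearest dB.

15 dB

Everything except the woodworking router sums to 10^(63/10) + 10^(73/10) = 2.195e+07 in linear terms, 73.41 dB.
To meet 85 dB overall, the treated woodworking router may contribute at most 10^(85/10) − 2.195e+07 = 2.943e+08, i.e. 84.69 dB.
Required insertion loss = 100 − 84.69 = 15.31 dB.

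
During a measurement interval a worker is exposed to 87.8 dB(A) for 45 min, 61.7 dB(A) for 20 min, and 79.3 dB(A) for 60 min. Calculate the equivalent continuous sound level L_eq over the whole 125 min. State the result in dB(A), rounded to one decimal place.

Weight each interval's intensity by its duration and average over T = 125 min:
Σ tᵢ·10^(Lᵢ/10) = 45·10^(87.8/10) + 20·10^(61.7/10) + 60·10^(79.3/10) = 3.225e+10.
L_eq = 10·log₁₀(3.225e+10/125) = 84.12 dB(A).

84.1 dB(A)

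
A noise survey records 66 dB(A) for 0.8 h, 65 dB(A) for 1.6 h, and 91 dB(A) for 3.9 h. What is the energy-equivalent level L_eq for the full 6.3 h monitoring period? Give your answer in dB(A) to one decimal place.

88.9 dB(A)

L_eq = 10·log₁₀[(1/T)·Σ tᵢ·10^(Lᵢ/10)] with T = 6.3 h.
Σ tᵢ·10^(Lᵢ/10) = 0.8·10^(66/10) + 1.6·10^(65/10) + 3.9·10^(91/10) = 4.918e+09.
L_eq = 10·log₁₀(4.918e+09/6.3) = 88.92 dB(A).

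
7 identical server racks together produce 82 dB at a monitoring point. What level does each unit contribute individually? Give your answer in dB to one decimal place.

7 equal contributions raise the level by 10·log₁₀ 7 = 8.451 dB, so each unit alone gives 82 − 8.451.

73.5 dB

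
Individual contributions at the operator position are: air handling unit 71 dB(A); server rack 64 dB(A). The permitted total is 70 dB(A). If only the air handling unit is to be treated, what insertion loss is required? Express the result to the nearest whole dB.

The untreated sources together contribute 10^(64/10) = 2.512e+06, i.e. 64.00 dB(A).
The limit corresponds to 10^(70/10) = 1.000e+07; subtracting the fixed part leaves 7.488e+06 for the air handling unit, i.e. 68.74 dB(A).
So the air handling unit must be reduced from 71 to 68.74 dB(A): IL = 2.26 dB.

2 dB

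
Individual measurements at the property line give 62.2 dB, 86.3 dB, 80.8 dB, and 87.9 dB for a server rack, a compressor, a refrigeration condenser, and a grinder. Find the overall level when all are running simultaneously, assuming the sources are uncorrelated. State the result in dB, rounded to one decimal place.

90.7 dB

Incoherent sources combine by intensity addition: L_total = 10·log₁₀(Σ 10^(L_i/10)).
Σ 10^(L/10) = 10^(62.2/10) + 10^(86.3/10) + 10^(80.8/10) + 10^(87.9/10) = 1.165e+09.
L_total = 10·log₁₀(1.165e+09) = 90.66 dB.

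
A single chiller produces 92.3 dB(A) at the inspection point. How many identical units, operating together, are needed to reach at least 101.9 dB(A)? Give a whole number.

10

N identical sources give L₁ + 10·log₁₀ N, so require 10·log₁₀ N ≥ 101.9 − 92.3 = 9.6 dB.
N ≥ 10^(9.6/10) = 9.120, so N = 10.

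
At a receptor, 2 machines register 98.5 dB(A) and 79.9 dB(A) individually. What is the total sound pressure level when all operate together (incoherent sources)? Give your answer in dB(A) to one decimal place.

98.6 dB(A)

For uncorrelated sources the intensities add, so convert each level to linear form, sum, and take 10·log₁₀ of the total.
Σ 10^(L/10) = 10^(98.5/10) + 10^(79.9/10) = 7.177e+09.
L_total = 10·log₁₀(7.177e+09) = 98.56 dB(A).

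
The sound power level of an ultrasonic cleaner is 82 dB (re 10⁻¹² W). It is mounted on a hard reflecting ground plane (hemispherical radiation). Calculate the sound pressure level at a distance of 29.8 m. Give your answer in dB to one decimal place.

The power spreads over a hemisphere of area 2π·r², so L_p = L_w − 10·log₁₀(2π·r²).
2π·r² = 5580 m², 10·log₁₀ of that is 37.466 dB.
L_p = 82 − 37.466 = 44.53 dB.

44.5 dB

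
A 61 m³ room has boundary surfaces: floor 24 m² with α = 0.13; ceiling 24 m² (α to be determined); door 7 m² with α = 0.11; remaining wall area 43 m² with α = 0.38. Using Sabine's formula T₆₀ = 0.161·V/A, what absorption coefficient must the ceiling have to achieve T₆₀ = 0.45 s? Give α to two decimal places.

0.07

Required total absorption A = 0.161·61/0.45 = 21.82 m².
Absorption from the other surfaces = 24·0.13 + 7·0.11 + 43·0.38 = 20.23 m², so the ceiling must supply 1.59 m² over 24 m².
α = 1.59/24 = 0.066.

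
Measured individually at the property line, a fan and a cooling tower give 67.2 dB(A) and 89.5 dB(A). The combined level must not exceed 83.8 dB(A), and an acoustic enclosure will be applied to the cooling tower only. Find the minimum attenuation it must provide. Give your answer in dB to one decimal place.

5.8 dB

Fixed contribution from the other source: Σ 10^(L/10) = 10^(67.2/10) = 5.248e+06 (67.20 dB(A)).
The limit corresponds to 10^(83.8/10) = 2.399e+08; subtracting the fixed part leaves 2.346e+08 for the cooling tower, i.e. 83.70 dB(A).
Required insertion loss = 89.5 − 83.70 = 5.80 dB.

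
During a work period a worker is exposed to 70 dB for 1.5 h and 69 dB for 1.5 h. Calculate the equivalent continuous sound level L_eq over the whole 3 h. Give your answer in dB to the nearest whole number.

70 dB

L_eq = 10·log₁₀[(1/T)·Σ tᵢ·10^(Lᵢ/10)] with T = 3 h.
Σ tᵢ·10^(Lᵢ/10) = 1.5·10^(70/10) + 1.5·10^(69/10) = 2.691e+07.
L_eq = 10·log₁₀(2.691e+07/3) = 69.53 dB.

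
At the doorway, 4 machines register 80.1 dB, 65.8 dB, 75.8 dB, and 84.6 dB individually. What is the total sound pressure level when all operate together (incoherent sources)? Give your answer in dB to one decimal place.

Incoherent sources combine by intensity addition: L_total = 10·log₁₀(Σ 10^(L_i/10)).
Σ 10^(L/10) = 10^(80.1/10) + 10^(65.8/10) + 10^(75.8/10) + 10^(84.6/10) = 4.326e+08.
L_total = 10·log₁₀(4.326e+08) = 86.36 dB.

86.4 dB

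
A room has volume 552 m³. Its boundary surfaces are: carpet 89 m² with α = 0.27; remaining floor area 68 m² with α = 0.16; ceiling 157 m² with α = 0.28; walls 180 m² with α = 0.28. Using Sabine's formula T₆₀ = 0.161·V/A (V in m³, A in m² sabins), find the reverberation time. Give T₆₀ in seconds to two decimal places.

0.69 s

Total absorption A = 89·0.27 + 68·0.16 + 157·0.28 + 180·0.28 = 129.27 m² sabins.
T₆₀ = 0.161·V/A = 0.161·552/129.27 = 0.687 s.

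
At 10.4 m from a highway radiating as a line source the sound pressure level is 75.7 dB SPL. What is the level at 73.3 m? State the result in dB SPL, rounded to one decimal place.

Cylindrical spreading from a line source gives a 10·log₁₀(r₂/r₁) drop.
L₂ = 75.7 − 10·log₁₀(73.3/10.4) = 75.7 − 8.481 = 67.22 dB SPL.

67.2 dB SPL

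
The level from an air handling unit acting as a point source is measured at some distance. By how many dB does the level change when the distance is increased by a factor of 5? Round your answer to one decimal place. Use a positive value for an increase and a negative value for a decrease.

-14.0 dB

A point source loses 6 dB per doubling of distance; generally ΔL = −20·log₁₀(r₂/r₁).
ΔL = −20·log₁₀(5) = -13.98 dB.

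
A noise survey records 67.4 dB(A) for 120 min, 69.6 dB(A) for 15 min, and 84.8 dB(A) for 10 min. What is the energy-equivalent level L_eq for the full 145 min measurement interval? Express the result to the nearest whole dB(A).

Weight each interval's intensity by its duration and average over T = 145 min:
Σ tᵢ·10^(Lᵢ/10) = 120·10^(67.4/10) + 15·10^(69.6/10) + 10·10^(84.8/10) = 3.816e+09.
L_eq = 10·log₁₀(3.816e+09/145) = 74.20 dB(A).

74 dB(A)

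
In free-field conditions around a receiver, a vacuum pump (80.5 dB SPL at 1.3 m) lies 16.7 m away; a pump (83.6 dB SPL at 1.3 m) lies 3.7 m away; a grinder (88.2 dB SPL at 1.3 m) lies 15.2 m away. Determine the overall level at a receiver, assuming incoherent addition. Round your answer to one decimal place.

Apply inverse-square spreading to bring every level to the receiver, then sum 10^(L/10).
vacuum pump: 80.5 − 20·log₁₀(16.7/1.3) = 80.5 − 22.18 = 58.32 dB SPL.
pump: 83.6 − 20·log₁₀(3.7/1.3) = 83.6 − 9.09 = 74.51 dB SPL.
grinder: 88.2 − 20·log₁₀(15.2/1.3) = 88.2 − 21.36 = 66.84 dB SPL.
Σ 10^(L/10) = 3.379e+07 → L_total = 10·log₁₀(3.379e+07) = 75.29 dB SPL.

75.3 dB SPL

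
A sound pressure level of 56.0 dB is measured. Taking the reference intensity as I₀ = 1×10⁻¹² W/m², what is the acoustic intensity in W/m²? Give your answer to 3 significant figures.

L = 10·log₁₀(I/I₀) ⇒ I = I₀·10^(L/10) = 10⁻¹² × 10^5.60.

3.98e-07 W/m²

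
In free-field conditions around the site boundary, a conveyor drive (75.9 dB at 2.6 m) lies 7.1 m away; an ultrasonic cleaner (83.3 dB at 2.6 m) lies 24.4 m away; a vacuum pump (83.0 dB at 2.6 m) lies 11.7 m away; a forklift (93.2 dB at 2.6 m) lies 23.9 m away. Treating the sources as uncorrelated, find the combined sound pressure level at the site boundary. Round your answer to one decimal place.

Apply inverse-square spreading to bring every level to the receiver, then sum 10^(L/10).
conveyor drive: 75.9 − 20·log₁₀(7.1/2.6) = 75.9 − 8.73 = 67.17 dB.
ultrasonic cleaner: 83.3 − 20·log₁₀(24.4/2.6) = 83.3 − 19.45 = 63.85 dB.
vacuum pump: 83.0 − 20·log₁₀(11.7/2.6) = 83.0 − 13.06 = 69.94 dB.
forklift: 93.2 − 20·log₁₀(23.9/2.6) = 93.2 − 19.27 = 73.93 dB.
Σ 10^(L/10) = 4.222e+07 → L_total = 10·log₁₀(4.222e+07) = 76.26 dB.

76.3 dB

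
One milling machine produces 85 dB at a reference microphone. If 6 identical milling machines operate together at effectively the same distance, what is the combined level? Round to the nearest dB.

93 dB

L_total = L₁ + 10·log₁₀ N for N identical incoherent sources.
L_total = 85 + 10·log₁₀(6) = 85 + 7.782 = 92.78 dB.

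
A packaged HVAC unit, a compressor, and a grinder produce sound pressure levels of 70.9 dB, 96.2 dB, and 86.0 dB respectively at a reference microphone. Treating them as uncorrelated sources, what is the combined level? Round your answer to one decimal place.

96.6 dB

Incoherent sources combine by intensity addition: L_total = 10·log₁₀(Σ 10^(L_i/10)).
Σ 10^(L/10) = 10^(70.9/10) + 10^(96.2/10) + 10^(86.0/10) = 4.579e+09.
L_total = 10·log₁₀(4.579e+09) = 96.61 dB.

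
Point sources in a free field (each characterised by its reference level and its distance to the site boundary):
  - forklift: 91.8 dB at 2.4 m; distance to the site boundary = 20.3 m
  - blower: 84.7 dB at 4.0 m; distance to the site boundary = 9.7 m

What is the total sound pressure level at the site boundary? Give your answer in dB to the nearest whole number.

79 dB

Propagate each source to the receiver with L = L_ref − 20·log₁₀(r/r_ref), then add intensities.
forklift: 91.8 − 20·log₁₀(20.3/2.4) = 91.8 − 18.55 = 73.25 dB.
blower: 84.7 − 20·log₁₀(9.7/4.0) = 84.7 − 7.69 = 77.01 dB.
Σ 10^(L/10) = 7.134e+07 → L_total = 10·log₁₀(7.134e+07) = 78.53 dB.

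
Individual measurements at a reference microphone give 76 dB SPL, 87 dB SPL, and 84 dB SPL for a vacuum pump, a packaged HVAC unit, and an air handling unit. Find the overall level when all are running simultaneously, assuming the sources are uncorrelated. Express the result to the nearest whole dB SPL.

89 dB SPL

Incoherent sources combine by intensity addition: L_total = 10·log₁₀(Σ 10^(L_i/10)).
Σ 10^(L/10) = 10^(76/10) + 10^(87/10) + 10^(84/10) = 7.922e+08.
L_total = 10·log₁₀(7.922e+08) = 88.99 dB SPL.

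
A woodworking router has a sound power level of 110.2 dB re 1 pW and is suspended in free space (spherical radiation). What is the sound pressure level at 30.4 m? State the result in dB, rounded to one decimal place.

69.6 dB

L_p = L_w − 10·log₁₀(4π·r²) with r = 30.4 m.
4π·r² = 1.161e+04 m², 10·log₁₀ of that is 40.650 dB.
L_p = 110.2 − 40.650 = 69.55 dB.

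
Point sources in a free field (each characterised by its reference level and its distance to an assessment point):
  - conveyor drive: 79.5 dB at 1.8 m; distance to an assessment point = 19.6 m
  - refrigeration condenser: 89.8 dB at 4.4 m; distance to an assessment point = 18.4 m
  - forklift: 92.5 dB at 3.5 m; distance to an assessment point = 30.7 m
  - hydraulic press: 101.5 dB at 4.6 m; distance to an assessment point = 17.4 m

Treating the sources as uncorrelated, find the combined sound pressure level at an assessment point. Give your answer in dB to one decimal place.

First find each source's level at the receiver (point-source: −20·log₁₀(r/r_ref)), then combine on an intensity basis.
conveyor drive: 79.5 − 20·log₁₀(19.6/1.8) = 79.5 − 20.74 = 58.76 dB.
refrigeration condenser: 89.8 − 20·log₁₀(18.4/4.4) = 89.8 − 12.43 = 77.37 dB.
forklift: 92.5 − 20·log₁₀(30.7/3.5) = 92.5 − 18.86 = 73.64 dB.
hydraulic press: 101.5 − 20·log₁₀(17.4/4.6) = 101.5 − 11.56 = 89.94 dB.
Σ 10^(L/10) = 1.066e+09 → L_total = 10·log₁₀(1.066e+09) = 90.28 dB.

90.3 dB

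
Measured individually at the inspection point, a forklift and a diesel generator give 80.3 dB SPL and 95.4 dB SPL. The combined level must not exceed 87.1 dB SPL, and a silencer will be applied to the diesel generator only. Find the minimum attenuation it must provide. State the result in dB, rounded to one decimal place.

9.3 dB

The untreated sources together contribute 10^(80.3/10) = 1.072e+08, i.e. 80.30 dB SPL.
The limit corresponds to 10^(87.1/10) = 5.129e+08; subtracting the fixed part leaves 4.057e+08 for the diesel generator, i.e. 86.08 dB SPL.
Required insertion loss = 95.4 − 86.08 = 9.32 dB.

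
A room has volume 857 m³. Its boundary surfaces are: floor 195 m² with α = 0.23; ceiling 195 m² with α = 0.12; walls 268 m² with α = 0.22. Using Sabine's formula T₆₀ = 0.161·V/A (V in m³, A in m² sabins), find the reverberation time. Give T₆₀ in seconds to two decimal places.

1.08 s

Total absorption A = 195·0.23 + 195·0.12 + 268·0.22 = 127.21 m² sabins.
T₆₀ = 0.161·V/A = 0.161·857/127.21 = 1.085 s.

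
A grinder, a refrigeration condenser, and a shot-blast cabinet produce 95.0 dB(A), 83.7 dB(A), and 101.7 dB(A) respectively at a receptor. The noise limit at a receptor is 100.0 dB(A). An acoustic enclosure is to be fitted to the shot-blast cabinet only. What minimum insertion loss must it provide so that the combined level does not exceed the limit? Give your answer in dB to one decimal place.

3.5 dB

Fixed contribution from the other sources: Σ 10^(L/10) = 10^(95.0/10) + 10^(83.7/10) = 3.397e+09 (95.31 dB(A)).
To meet 100.0 dB(A) overall, the treated shot-blast cabinet may contribute at most 10^(100.0/10) − 3.397e+09 = 6.603e+09, i.e. 98.20 dB(A).
So the shot-blast cabinet must be reduced from 101.7 to 98.20 dB(A): IL = 3.50 dB.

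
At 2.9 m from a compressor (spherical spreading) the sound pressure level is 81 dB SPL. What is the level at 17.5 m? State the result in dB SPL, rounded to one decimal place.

65.4 dB SPL

Point-source attenuation: ΔL = 20·log₁₀(r₂/r₁) = 20·log₁₀(17.5/2.9) = 15.613 dB.
L₂ = 81 − 20·log₁₀(17.5/2.9) = 81 − 15.613 = 65.39 dB SPL.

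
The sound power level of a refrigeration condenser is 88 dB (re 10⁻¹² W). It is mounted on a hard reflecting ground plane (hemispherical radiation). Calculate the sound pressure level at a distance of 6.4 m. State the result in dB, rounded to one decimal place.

The power spreads over a hemisphere of area 2π·r², so L_p = L_w − 10·log₁₀(2π·r²).
2π·r² = 257.4 m², 10·log₁₀ of that is 24.105 dB.
L_p = 88 − 24.105 = 63.89 dB.

63.9 dB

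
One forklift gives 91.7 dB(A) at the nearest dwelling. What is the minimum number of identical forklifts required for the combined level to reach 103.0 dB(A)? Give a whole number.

N identical sources give L₁ + 10·log₁₀ N, so require 10·log₁₀ N ≥ 103.0 − 91.7 = 11.3 dB.
N ≥ 10^(11.3/10) = 13.490, so N = 14.

14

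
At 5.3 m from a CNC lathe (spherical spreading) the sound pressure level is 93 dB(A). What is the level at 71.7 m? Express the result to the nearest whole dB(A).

Point-source attenuation: ΔL = 20·log₁₀(r₂/r₁) = 20·log₁₀(71.7/5.3) = 22.625 dB.
L₂ = 93 − 20·log₁₀(71.7/5.3) = 93 − 22.625 = 70.38 dB(A).

70 dB(A)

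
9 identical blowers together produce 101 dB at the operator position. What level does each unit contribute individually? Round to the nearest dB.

91 dB

Dividing the total intensity by 9 lowers the level by 10·log₁₀ 9 = 9.542 dB: L₁ = 101 − 9.542.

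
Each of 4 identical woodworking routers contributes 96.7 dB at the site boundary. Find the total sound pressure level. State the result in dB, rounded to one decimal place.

102.7 dB

With 4 equal, uncorrelated contributions the intensity is 4× that of one unit, giving a rise of 10·log₁₀ 4.
L_total = 96.7 + 10·log₁₀(4) = 96.7 + 6.021 = 102.72 dB.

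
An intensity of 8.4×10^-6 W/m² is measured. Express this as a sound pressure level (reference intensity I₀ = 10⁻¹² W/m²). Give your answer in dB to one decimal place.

I/I₀ = 8.4×10^-6/10⁻¹² = 8.4×10^6, and L = 10·log₁₀(I/I₀).
L = 10·(0.9243 + 6) = 69.24 dB.

69.2 dB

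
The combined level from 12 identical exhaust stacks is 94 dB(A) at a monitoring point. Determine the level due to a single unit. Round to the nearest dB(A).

83 dB(A)

For N identical incoherent sources L_total = L₁ + 10·log₁₀ N, so L₁ = 94 − 10·log₁₀(12) = 94 − 10.792.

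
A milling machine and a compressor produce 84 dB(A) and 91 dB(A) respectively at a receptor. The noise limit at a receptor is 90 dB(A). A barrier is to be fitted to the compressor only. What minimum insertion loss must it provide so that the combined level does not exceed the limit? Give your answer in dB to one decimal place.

2.3 dB

Fixed contribution from the other source: Σ 10^(L/10) = 10^(84/10) = 2.512e+08 (84.00 dB(A)).
To meet 90 dB(A) overall, the treated compressor may contribute at most 10^(90/10) − 2.512e+08 = 7.488e+08, i.e. 88.74 dB(A).
So the compressor must be reduced from 91 to 88.74 dB(A): IL = 2.26 dB.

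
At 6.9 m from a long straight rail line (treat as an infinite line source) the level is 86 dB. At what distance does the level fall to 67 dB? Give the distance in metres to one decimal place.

548.1 m

The 19.0 dB drop corresponds to a distance ratio of 10^(19.0/10) for a line source.
r₂ = 6.9·10^((86−67)/10) = 6.9·10^(19.0/10) = 548.09 m.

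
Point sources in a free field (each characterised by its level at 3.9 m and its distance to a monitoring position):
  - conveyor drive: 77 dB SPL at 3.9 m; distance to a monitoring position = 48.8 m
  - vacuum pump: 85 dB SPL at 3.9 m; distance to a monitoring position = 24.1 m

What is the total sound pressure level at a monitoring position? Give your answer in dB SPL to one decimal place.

69.3 dB SPL

First find each source's level at the receiver (point-source: −20·log₁₀(r/r_ref)), then combine on an intensity basis.
conveyor drive: 77 − 20·log₁₀(48.8/3.9) = 77 − 21.95 = 55.05 dB SPL.
vacuum pump: 85 − 20·log₁₀(24.1/3.9) = 85 − 15.82 = 69.18 dB SPL.
Σ 10^(L/10) = 8.601e+06 → L_total = 10·log₁₀(8.601e+06) = 69.35 dB SPL.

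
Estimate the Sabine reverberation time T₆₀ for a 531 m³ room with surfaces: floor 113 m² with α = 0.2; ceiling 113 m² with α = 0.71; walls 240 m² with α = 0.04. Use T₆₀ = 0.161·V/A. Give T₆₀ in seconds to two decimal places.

A = Σ Sᵢαᵢ = 113·0.2 + 113·0.71 + 240·0.04 = 112.43 m².
T₆₀ = 0.161·V/A = 0.161·531/112.43 = 0.760 s.

0.76 s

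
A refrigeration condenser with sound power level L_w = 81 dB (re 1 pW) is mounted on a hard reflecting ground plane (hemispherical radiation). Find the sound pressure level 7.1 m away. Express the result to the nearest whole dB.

56 dB

Free-field hemispherical radiation: L_p = L_w − 10·log₁₀(2π·r²), r = 7.1 m.
2π·r² = 316.7 m², 10·log₁₀ of that is 25.007 dB.
L_p = 81 − 25.007 = 55.99 dB.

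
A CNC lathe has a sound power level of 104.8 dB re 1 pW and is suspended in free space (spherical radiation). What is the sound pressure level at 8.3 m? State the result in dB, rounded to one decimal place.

75.4 dB

The power spreads over a sphere of area 4π·r², so L_p = L_w − 10·log₁₀(4π·r²).
4π·r² = 865.7 m², 10·log₁₀ of that is 29.374 dB.
L_p = 104.8 − 29.374 = 75.43 dB.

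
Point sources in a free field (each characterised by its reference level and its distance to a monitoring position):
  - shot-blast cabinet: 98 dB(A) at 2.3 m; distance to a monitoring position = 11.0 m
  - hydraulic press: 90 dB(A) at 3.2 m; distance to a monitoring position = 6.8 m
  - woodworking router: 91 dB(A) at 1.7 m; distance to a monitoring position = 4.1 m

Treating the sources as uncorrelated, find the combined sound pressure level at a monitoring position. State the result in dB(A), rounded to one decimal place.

Apply inverse-square spreading to bring every level to the receiver, then sum 10^(L/10).
shot-blast cabinet: 98 − 20·log₁₀(11.0/2.3) = 98 − 13.59 = 84.41 dB(A).
hydraulic press: 90 − 20·log₁₀(6.8/3.2) = 90 − 6.55 = 83.45 dB(A).
woodworking router: 91 − 20·log₁₀(4.1/1.7) = 91 − 7.65 = 83.35 dB(A).
Σ 10^(L/10) = 7.137e+08 → L_total = 10·log₁₀(7.137e+08) = 88.54 dB(A).

88.5 dB(A)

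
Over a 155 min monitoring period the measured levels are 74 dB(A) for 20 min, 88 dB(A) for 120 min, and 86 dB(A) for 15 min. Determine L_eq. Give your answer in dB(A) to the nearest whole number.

87 dB(A)

L_eq = 10·log₁₀[(1/T)·Σ tᵢ·10^(Lᵢ/10)] with T = 155 min.
Σ tᵢ·10^(Lᵢ/10) = 20·10^(74/10) + 120·10^(88/10) + 15·10^(86/10) = 8.219e+10.
L_eq = 10·log₁₀(8.219e+10/155) = 87.24 dB(A).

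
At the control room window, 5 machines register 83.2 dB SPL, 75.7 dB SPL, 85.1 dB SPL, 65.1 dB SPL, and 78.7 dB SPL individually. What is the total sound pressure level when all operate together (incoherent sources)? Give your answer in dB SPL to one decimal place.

For uncorrelated sources the intensities add, so convert each level to linear form, sum, and take 10·log₁₀ of the total.
Σ 10^(L/10) = 10^(83.2/10) + 10^(75.7/10) + 10^(85.1/10) + 10^(65.1/10) + 10^(78.7/10) = 6.470e+08.
L_total = 10·log₁₀(6.470e+08) = 88.11 dB SPL.

88.1 dB SPL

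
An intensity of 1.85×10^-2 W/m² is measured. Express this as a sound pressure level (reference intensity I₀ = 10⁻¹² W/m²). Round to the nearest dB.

103 dB

I/I₀ = 1.85×10^-2/10⁻¹² = 1.85×10^10, and L = 10·log₁₀(I/I₀).
L = 10·(0.2672 + 10) = 102.67 dB.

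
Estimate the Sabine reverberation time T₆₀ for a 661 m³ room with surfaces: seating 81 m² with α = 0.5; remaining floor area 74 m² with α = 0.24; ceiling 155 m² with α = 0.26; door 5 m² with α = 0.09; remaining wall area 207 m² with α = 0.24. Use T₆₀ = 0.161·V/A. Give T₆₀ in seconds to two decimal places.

0.72 s

Total absorption A = 81·0.5 + 74·0.24 + 155·0.26 + 5·0.09 + 207·0.24 = 148.69 m² sabins.
T₆₀ = 0.161 × 661 / 148.69 = 0.716 s.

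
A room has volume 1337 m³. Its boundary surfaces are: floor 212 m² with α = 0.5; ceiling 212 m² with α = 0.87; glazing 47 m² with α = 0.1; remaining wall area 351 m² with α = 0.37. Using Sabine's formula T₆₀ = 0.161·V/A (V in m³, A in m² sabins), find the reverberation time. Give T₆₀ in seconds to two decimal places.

Summing Sᵢαᵢ: 212·0.5 + 212·0.87 + 47·0.1 + 351·0.37 = 425.01 m².
T₆₀ = 0.161·V/A = 0.161·1337/425.01 = 0.506 s.

0.51 s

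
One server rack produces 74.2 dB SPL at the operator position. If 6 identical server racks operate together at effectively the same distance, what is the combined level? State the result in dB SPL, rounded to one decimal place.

N identical incoherent sources raise the level by 10·log₁₀ N.
L_total = 74.2 + 10·log₁₀(6) = 74.2 + 7.782 = 81.98 dB SPL.

82.0 dB SPL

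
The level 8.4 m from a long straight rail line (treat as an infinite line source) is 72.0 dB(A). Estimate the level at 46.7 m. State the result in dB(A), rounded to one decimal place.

For a line source, L₂ = L₁ − 10·log₁₀(r₂/r₁).
L₂ = 72.0 − 10·log₁₀(46.7/8.4) = 72.0 − 7.450 = 64.55 dB(A).

64.5 dB(A)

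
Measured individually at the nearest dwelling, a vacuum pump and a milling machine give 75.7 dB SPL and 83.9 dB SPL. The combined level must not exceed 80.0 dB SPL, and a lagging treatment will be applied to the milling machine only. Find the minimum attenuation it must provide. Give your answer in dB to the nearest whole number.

6 dB

The untreated sources together contribute 10^(75.7/10) = 3.715e+07, i.e. 75.70 dB SPL.
The limit corresponds to 10^(80.0/10) = 1.000e+08; subtracting the fixed part leaves 6.285e+07 for the milling machine, i.e. 77.98 dB SPL.
Required insertion loss = 83.9 − 77.98 = 5.92 dB.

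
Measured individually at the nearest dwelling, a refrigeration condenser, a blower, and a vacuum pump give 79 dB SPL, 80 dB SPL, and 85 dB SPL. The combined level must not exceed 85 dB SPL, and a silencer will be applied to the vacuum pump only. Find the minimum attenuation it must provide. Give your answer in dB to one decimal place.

3.6 dB

The untreated sources together contribute 10^(79/10) + 10^(80/10) = 1.794e+08, i.e. 82.54 dB SPL.
To meet 85 dB SPL overall, the treated vacuum pump may contribute at most 10^(85/10) − 1.794e+08 = 1.368e+08, i.e. 81.36 dB SPL.
Required insertion loss = 85 − 81.36 = 3.64 dB.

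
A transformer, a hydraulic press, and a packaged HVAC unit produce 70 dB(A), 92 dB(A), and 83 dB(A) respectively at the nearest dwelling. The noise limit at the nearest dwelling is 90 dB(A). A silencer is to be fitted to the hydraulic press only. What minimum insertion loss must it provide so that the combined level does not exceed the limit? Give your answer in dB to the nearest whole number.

3 dB

Fixed contribution from the other sources: Σ 10^(L/10) = 10^(70/10) + 10^(83/10) = 2.095e+08 (83.21 dB(A)).
The limit corresponds to 10^(90/10) = 1.000e+09; subtracting the fixed part leaves 7.905e+08 for the hydraulic press, i.e. 88.98 dB(A).
So the hydraulic press must be reduced from 92 to 88.98 dB(A): IL = 3.02 dB.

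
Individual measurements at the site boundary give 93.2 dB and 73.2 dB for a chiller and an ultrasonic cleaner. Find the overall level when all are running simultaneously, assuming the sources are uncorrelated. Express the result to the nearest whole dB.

93 dB

For uncorrelated sources the intensities add, so convert each level to linear form, sum, and take 10·log₁₀ of the total.
Σ 10^(L/10) = 10^(93.2/10) + 10^(73.2/10) = 2.110e+09.
L_total = 10·log₁₀(2.110e+09) = 93.24 dB.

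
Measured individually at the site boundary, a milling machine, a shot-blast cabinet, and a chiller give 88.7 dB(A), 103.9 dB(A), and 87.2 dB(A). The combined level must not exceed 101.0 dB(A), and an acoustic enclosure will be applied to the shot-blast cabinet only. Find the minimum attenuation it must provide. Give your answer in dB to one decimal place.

3.4 dB

Fixed contribution from the other sources: Σ 10^(L/10) = 10^(88.7/10) + 10^(87.2/10) = 1.266e+09 (91.02 dB(A)).
The limit corresponds to 10^(101.0/10) = 1.259e+10; subtracting the fixed part leaves 1.132e+10 for the shot-blast cabinet, i.e. 100.54 dB(A).
So the shot-blast cabinet must be reduced from 103.9 to 100.54 dB(A): IL = 3.36 dB.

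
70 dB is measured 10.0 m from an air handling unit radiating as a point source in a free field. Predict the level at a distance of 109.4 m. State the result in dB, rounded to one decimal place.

49.2 dB

Spherical spreading from a point source gives a 20·log₁₀(r₂/r₁) drop.
L₂ = 70 − 20·log₁₀(109.4/10.0) = 70 − 20.780 = 49.22 dB.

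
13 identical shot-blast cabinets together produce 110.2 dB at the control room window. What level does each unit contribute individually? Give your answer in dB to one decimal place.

99.1 dB

For N identical incoherent sources L_total = L₁ + 10·log₁₀ N, so L₁ = 110.2 − 10·log₁₀(13) = 110.2 − 11.139.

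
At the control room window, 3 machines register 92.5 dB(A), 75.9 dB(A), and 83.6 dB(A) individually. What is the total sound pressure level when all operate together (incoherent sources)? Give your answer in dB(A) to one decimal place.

93.1 dB(A)

For uncorrelated sources the intensities add, so convert each level to linear form, sum, and take 10·log₁₀ of the total.
Σ 10^(L/10) = 10^(92.5/10) + 10^(75.9/10) + 10^(83.6/10) = 2.046e+09.
L_total = 10·log₁₀(2.046e+09) = 93.11 dB(A).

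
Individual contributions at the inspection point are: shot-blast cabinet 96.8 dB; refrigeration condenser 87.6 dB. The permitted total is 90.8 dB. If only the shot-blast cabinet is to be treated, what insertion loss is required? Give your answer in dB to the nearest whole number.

Everything except the shot-blast cabinet sums to 10^(87.6/10) = 5.754e+08 in linear terms, 87.60 dB.
To meet 90.8 dB overall, the treated shot-blast cabinet may contribute at most 10^(90.8/10) − 5.754e+08 = 6.268e+08, i.e. 87.97 dB.
Required insertion loss = 96.8 − 87.97 = 8.83 dB.

9 dB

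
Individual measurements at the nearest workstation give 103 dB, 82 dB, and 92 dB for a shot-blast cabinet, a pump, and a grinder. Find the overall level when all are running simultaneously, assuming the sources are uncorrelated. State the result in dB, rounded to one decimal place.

Incoherent sources combine by intensity addition: L_total = 10·log₁₀(Σ 10^(L_i/10)).
Σ 10^(L/10) = 10^(103/10) + 10^(82/10) + 10^(92/10) = 2.170e+10.
L_total = 10·log₁₀(2.170e+10) = 103.36 dB.

103.4 dB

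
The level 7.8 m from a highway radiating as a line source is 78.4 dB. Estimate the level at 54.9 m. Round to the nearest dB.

70 dB

Cylindrical spreading from a line source gives a 10·log₁₀(r₂/r₁) drop.
L₂ = 78.4 − 10·log₁₀(54.9/7.8) = 78.4 − 8.475 = 69.93 dB.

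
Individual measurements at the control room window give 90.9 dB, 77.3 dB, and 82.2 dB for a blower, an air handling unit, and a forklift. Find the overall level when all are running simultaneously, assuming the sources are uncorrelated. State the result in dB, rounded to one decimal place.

Incoherent sources combine by intensity addition: L_total = 10·log₁₀(Σ 10^(L_i/10)).
Σ 10^(L/10) = 10^(90.9/10) + 10^(77.3/10) + 10^(82.2/10) = 1.450e+09.
L_total = 10·log₁₀(1.450e+09) = 91.61 dB.

91.6 dB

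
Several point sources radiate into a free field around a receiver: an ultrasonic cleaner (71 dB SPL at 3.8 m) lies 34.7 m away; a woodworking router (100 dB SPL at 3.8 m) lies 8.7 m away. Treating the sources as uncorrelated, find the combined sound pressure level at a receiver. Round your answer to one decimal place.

Propagate each source to the receiver with L = L_ref − 20·log₁₀(r/r_ref), then add intensities.
ultrasonic cleaner: 71 − 20·log₁₀(34.7/3.8) = 71 − 19.21 = 51.79 dB SPL.
woodworking router: 100 − 20·log₁₀(8.7/3.8) = 100 − 7.19 = 92.81 dB SPL.
Σ 10^(L/10) = 1.908e+09 → L_total = 10·log₁₀(1.908e+09) = 92.81 dB SPL.

92.8 dB SPL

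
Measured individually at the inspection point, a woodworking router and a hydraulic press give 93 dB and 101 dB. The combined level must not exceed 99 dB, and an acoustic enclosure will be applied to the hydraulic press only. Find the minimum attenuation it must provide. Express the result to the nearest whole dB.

3 dB

The untreated sources together contribute 10^(93/10) = 1.995e+09, i.e. 93.00 dB.
To meet 99 dB overall, the treated hydraulic press may contribute at most 10^(99/10) − 1.995e+09 = 5.948e+09, i.e. 97.74 dB.
Required insertion loss = 101 − 97.74 = 3.26 dB.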